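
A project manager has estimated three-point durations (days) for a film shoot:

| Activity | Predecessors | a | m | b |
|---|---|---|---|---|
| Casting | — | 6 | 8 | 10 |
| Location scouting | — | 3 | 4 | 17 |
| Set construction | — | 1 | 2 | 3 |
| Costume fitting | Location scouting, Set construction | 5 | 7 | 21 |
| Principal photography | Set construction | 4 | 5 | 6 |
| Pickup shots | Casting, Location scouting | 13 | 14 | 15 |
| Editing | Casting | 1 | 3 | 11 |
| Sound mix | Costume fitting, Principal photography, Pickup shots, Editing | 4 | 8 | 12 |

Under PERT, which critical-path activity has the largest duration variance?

Sound mix

te_Casting = (6 + 4·8 + 10)/6 = 48/6 = 8; σ²_Casting = ((10−6)/6)² = 0.444
te_Location scouting = (3 + 4·4 + 17)/6 = 36/6 = 6; σ²_Location scouting = ((17−3)/6)² = 5.444
te_Set construction = (1 + 4·2 + 3)/6 = 12/6 = 2; σ²_Set construction = ((3−1)/6)² = 0.111
te_Costume fitting = (5 + 4·7 + 21)/6 = 54/6 = 9; σ²_Costume fitting = ((21−5)/6)² = 7.111
te_Principal photography = (4 + 4·5 + 6)/6 = 30/6 = 5; σ²_Principal photography = ((6−4)/6)² = 0.111
te_Pickup shots = (13 + 4·14 + 15)/6 = 84/6 = 14; σ²_Pickup shots = ((15−13)/6)² = 0.111
te_Editing = (1 + 4·3 + 11)/6 = 24/6 = 4; σ²_Editing = ((11−1)/6)² = 2.778
te_Sound mix = (4 + 4·8 + 12)/6 = 48/6 = 8; σ²_Sound mix = ((12−4)/6)² = 1.778

Forward pass:
ES_Casting = 0; EF_Casting = 8
ES_Location scouting = 0; EF_Location scouting = 6
ES_Set construction = 0; EF_Set construction = 2
ES_Costume fitting = max(EF_Location scouting=6, EF_Set construction=2) = 6; EF_Costume fitting = 6+9 = 15
ES_Principal photography = 2; EF_Principal photography = 2+5 = 7
ES_Pickup shots = max(EF_Casting=8, EF_Location scouting=6) = 8; EF_Pickup shots = 8+14 = 22
ES_Editing = 8; EF_Editing = 8+4 = 12
ES_Sound mix = max(EF_Costume fitting=15, EF_Principal photography=7, EF_Pickup shots=22, EF_Editing=12) = 22; EF_Sound mix = 22+8 = 30
Expected project duration μ = 30 days. Critical path: Casting → Pickup shots → Sound mix.

Variances on critical path: σ²_Casting=0.444, σ²_Pickup shots=0.111, σ²_Sound mix=1.778.
Largest is σ²_Sound mix = 1.778.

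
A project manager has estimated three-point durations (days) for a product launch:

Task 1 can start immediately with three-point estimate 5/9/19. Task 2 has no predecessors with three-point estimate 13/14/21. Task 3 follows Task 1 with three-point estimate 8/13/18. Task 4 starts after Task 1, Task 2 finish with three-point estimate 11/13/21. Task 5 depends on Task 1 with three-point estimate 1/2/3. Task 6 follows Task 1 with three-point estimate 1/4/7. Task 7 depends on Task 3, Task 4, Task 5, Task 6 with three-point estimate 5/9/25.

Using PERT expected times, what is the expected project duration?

40 days

te_Task 1 = (5 + 4·9 + 19)/6 = 60/6 = 10
te_Task 2 = (13 + 4·14 + 21)/6 = 90/6 = 15
te_Task 3 = (8 + 4·13 + 18)/6 = 78/6 = 13
te_Task 4 = (11 + 4·13 + 21)/6 = 84/6 = 14
te_Task 5 = (1 + 4·2 + 3)/6 = 12/6 = 2
te_Task 6 = (1 + 4·4 + 7)/6 = 24/6 = 4
te_Task 7 = (5 + 4·9 + 25)/6 = 66/6 = 11

Forward pass:
ES_Task 1 = 0; EF_Task 1 = 10
ES_Task 2 = 0; EF_Task 2 = 15
ES_Task 3 = 10; EF_Task 3 = 10+13 = 23
ES_Task 4 = max(EF_Task 1=10, EF_Task 2=15) = 15; EF_Task 4 = 15+14 = 29
ES_Task 5 = 10; EF_Task 5 = 10+2 = 12
ES_Task 6 = 10; EF_Task 6 = 10+4 = 14
ES_Task 7 = max(EF_Task 3=23, EF_Task 4=29, EF_Task 5=12, EF_Task 6=14) = 29; EF_Task 7 = 29+11 = 40
Expected project duration μ = 40 days. Critical path: Task 2 → Task 4 → Task 7.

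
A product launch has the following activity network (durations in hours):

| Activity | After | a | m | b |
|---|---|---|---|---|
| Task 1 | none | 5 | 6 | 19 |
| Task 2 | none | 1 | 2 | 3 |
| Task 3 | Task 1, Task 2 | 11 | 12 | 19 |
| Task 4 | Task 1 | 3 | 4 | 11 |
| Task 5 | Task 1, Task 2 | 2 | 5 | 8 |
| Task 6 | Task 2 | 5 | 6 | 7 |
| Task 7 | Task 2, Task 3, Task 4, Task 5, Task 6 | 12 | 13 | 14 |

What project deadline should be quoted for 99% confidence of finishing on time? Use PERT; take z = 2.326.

te_Task 1 = (5 + 4·6 + 19)/6 = 48/6 = 8; σ²_Task 1 = ((19−5)/6)² = 5.444
te_Task 2 = (1 + 4·2 + 3)/6 = 12/6 = 2; σ²_Task 2 = ((3−1)/6)² = 0.111
te_Task 3 = (11 + 4·12 + 19)/6 = 78/6 = 13; σ²_Task 3 = ((19−11)/6)² = 1.778
te_Task 4 = (3 + 4·4 + 11)/6 = 30/6 = 5; σ²_Task 4 = ((11−3)/6)² = 1.778
te_Task 5 = (2 + 4·5 + 8)/6 = 30/6 = 5; σ²_Task 5 = ((8−2)/6)² = 1.000
te_Task 6 = (5 + 4·6 + 7)/6 = 36/6 = 6; σ²_Task 6 = ((7−5)/6)² = 0.111
te_Task 7 = (12 + 4·13 + 14)/6 = 78/6 = 13; σ²_Task 7 = ((14−12)/6)² = 0.111

Forward pass:
ES_Task 1 = 0; EF_Task 1 = 8
ES_Task 2 = 0; EF_Task 2 = 2
ES_Task 3 = max(EF_Task 1=8, EF_Task 2=2) = 8; EF_Task 3 = 8+13 = 21
ES_Task 4 = 8; EF_Task 4 = 8+5 = 13
ES_Task 5 = max(EF_Task 1=8, EF_Task 2=2) = 8; EF_Task 5 = 8+5 = 13
ES_Task 6 = 2; EF_Task 6 = 2+6 = 8
ES_Task 7 = max(EF_Task 2=2, EF_Task 3=21, EF_Task 4=13, EF_Task 5=13, EF_Task 6=8) = 21; EF_Task 7 = 21+13 = 34
Expected project duration μ = 34 hours. Critical path: Task 1 → Task 3 → Task 7.

Variance along critical path = 5.444 + 1.778 + 0.111 = 7.333; σ = 2.708 hours.
D = μ + z·σ = 34 + 2.326·2.708 = 40.3 hours

40.3 hours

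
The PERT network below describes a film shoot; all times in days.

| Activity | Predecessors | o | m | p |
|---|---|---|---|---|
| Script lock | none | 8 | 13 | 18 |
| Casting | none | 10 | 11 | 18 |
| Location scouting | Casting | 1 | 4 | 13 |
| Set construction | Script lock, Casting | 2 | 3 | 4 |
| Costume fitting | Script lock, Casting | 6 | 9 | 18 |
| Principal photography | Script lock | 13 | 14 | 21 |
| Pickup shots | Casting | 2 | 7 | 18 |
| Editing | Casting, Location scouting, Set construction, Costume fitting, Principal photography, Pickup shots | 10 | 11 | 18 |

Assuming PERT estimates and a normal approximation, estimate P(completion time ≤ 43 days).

0.883

te_Script lock = (8 + 4·13 + 18)/6 = 78/6 = 13; σ²_Script lock = ((18−8)/6)² = 2.778
te_Casting = (10 + 4·11 + 18)/6 = 72/6 = 12; σ²_Casting = ((18−10)/6)² = 1.778
te_Location scouting = (1 + 4·4 + 13)/6 = 30/6 = 5; σ²_Location scouting = ((13−1)/6)² = 4.000
te_Set construction = (2 + 4·3 + 4)/6 = 18/6 = 3; σ²_Set construction = ((4−2)/6)² = 0.111
te_Costume fitting = (6 + 4·9 + 18)/6 = 60/6 = 10; σ²_Costume fitting = ((18−6)/6)² = 4.000
te_Principal photography = (13 + 4·14 + 21)/6 = 90/6 = 15; σ²_Principal photography = ((21−13)/6)² = 1.778
te_Pickup shots = (2 + 4·7 + 18)/6 = 48/6 = 8; σ²_Pickup shots = ((18−2)/6)² = 7.111
te_Editing = (10 + 4·11 + 18)/6 = 72/6 = 12; σ²_Editing = ((18−10)/6)² = 1.778

Forward pass:
ES_Script lock = 0; EF_Script lock = 13
ES_Casting = 0; EF_Casting = 12
ES_Location scouting = 12; EF_Location scouting = 12+5 = 17
ES_Set construction = max(EF_Script lock=13, EF_Casting=12) = 13; EF_Set construction = 13+3 = 16
ES_Costume fitting = max(EF_Script lock=13, EF_Casting=12) = 13; EF_Costume fitting = 13+10 = 23
ES_Principal photography = 13; EF_Principal photography = 13+15 = 28
ES_Pickup shots = 12; EF_Pickup shots = 12+8 = 20
ES_Editing = max(EF_Casting=12, EF_Location scouting=17, EF_Set construction=16, EF_Costume fitting=23, EF_Principal photography=28, EF_Pickup shots=20) = 28; EF_Editing = 28+12 = 40
Expected project duration μ = 40 days. Critical path: Script lock → Principal photography → Editing.

Variance along critical path = 2.778 + 1.778 + 1.778 = 6.333; σ = √6.333 = 2.517 days.
Z = (43 − 40) / 2.517 = 1.192
P(T ≤ 43) = Φ(1.192) ≈ 0.883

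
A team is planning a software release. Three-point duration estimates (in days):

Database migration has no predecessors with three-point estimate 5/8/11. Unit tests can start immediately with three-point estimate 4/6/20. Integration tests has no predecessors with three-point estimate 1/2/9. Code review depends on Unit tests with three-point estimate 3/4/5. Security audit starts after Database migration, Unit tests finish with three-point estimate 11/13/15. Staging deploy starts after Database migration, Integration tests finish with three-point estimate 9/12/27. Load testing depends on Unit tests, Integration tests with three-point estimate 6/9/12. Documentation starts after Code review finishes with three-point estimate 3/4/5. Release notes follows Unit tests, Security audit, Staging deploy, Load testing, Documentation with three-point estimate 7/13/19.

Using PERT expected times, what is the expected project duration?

te_Database migration = (5 + 4·8 + 11)/6 = 48/6 = 8
te_Unit tests = (4 + 4·6 + 20)/6 = 48/6 = 8
te_Integration tests = (1 + 4·2 + 9)/6 = 18/6 = 3
te_Code review = (3 + 4·4 + 5)/6 = 24/6 = 4
te_Security audit = (11 + 4·13 + 15)/6 = 78/6 = 13
te_Staging deploy = (9 + 4·12 + 27)/6 = 84/6 = 14
te_Load testing = (6 + 4·9 + 12)/6 = 54/6 = 9
te_Documentation = (3 + 4·4 + 5)/6 = 24/6 = 4
te_Release notes = (7 + 4·13 + 19)/6 = 78/6 = 13

Forward pass:
ES_Database migration = 0; EF_Database migration = 8
ES_Unit tests = 0; EF_Unit tests = 8
ES_Integration tests = 0; EF_Integration tests = 3
ES_Code review = 8; EF_Code review = 8+4 = 12
ES_Security audit = max(EF_Database migration=8, EF_Unit tests=8) = 8; EF_Security audit = 8+13 = 21
ES_Staging deploy = max(EF_Database migration=8, EF_Integration tests=3) = 8; EF_Staging deploy = 8+14 = 22
ES_Load testing = max(EF_Unit tests=8, EF_Integration tests=3) = 8; EF_Load testing = 8+9 = 17
ES_Documentation = 12; EF_Documentation = 12+4 = 16
ES_Release notes = max(EF_Unit tests=8, EF_Security audit=21, EF_Staging deploy=22, EF_Load testing=17, EF_Documentation=16) = 22; EF_Release notes = 22+13 = 35
Expected project duration μ = 35 days. Critical path: Database migration → Staging deploy → Release notes.

35 days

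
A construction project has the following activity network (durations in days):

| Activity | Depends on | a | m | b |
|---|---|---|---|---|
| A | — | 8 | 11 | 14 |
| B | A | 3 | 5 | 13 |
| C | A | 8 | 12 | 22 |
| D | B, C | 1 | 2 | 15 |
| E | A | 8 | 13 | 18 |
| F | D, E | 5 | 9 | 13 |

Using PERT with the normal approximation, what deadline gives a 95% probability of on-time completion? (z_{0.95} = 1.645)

te_A = (8 + 4·11 + 14)/6 = 66/6 = 11; σ²_A = ((14−8)/6)² = 1.000
te_B = (3 + 4·5 + 13)/6 = 36/6 = 6; σ²_B = ((13−3)/6)² = 2.778
te_C = (8 + 4·12 + 22)/6 = 78/6 = 13; σ²_C = ((22−8)/6)² = 5.444
te_D = (1 + 4·2 + 15)/6 = 24/6 = 4; σ²_D = ((15−1)/6)² = 5.444
te_E = (8 + 4·13 + 18)/6 = 78/6 = 13; σ²_E = ((18−8)/6)² = 2.778
te_F = (5 + 4·9 + 13)/6 = 54/6 = 9; σ²_F = ((13−5)/6)² = 1.778

Forward pass:
ES_A = 0; EF_A = 11
ES_B = 11; EF_B = 11+6 = 17
ES_C = 11; EF_C = 11+13 = 24
ES_D = max(EF_B=17, EF_C=24) = 24; EF_D = 24+4 = 28
ES_E = 11; EF_E = 11+13 = 24
ES_F = max(EF_D=28, EF_E=24) = 28; EF_F = 28+9 = 37
Expected project duration μ = 37 days. Critical path: A → C → D → F.

Variance along critical path = 1.000 + 5.444 + 5.444 + 1.778 = 13.667; σ = 3.697 days.
D = μ + z·σ = 37 + 1.645·3.697 = 43.1 days

43.1 days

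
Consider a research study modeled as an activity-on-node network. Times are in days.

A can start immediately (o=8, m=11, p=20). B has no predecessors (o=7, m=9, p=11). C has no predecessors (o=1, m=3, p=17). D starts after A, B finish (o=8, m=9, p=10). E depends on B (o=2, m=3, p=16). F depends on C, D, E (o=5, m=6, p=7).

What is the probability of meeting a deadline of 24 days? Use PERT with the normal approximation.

te_A = (8 + 4·11 + 20)/6 = 72/6 = 12; σ²_A = ((20−8)/6)² = 4.000
te_B = (7 + 4·9 + 11)/6 = 54/6 = 9; σ²_B = ((11−7)/6)² = 0.444
te_C = (1 + 4·3 + 17)/6 = 30/6 = 5; σ²_C = ((17−1)/6)² = 7.111
te_D = (8 + 4·9 + 10)/6 = 54/6 = 9; σ²_D = ((10−8)/6)² = 0.111
te_E = (2 + 4·3 + 16)/6 = 30/6 = 5; σ²_E = ((16−2)/6)² = 5.444
te_F = (5 + 4·6 + 7)/6 = 36/6 = 6; σ²_F = ((7−5)/6)² = 0.111

Forward pass:
ES_A = 0; EF_A = 12
ES_B = 0; EF_B = 9
ES_C = 0; EF_C = 5
ES_D = max(EF_A=12, EF_B=9) = 12; EF_D = 12+9 = 21
ES_E = 9; EF_E = 9+5 = 14
ES_F = max(EF_C=5, EF_D=21, EF_E=14) = 21; EF_F = 21+6 = 27
Expected project duration μ = 27 days. Critical path: A → D → F.

Variance along critical path = 4.000 + 0.111 + 0.111 = 4.222; σ = √4.222 = 2.055 days.
Z = (24 − 27) / 2.055 = -1.460
P(T ≤ 24) = Φ(-1.460) ≈ 0.072

0.072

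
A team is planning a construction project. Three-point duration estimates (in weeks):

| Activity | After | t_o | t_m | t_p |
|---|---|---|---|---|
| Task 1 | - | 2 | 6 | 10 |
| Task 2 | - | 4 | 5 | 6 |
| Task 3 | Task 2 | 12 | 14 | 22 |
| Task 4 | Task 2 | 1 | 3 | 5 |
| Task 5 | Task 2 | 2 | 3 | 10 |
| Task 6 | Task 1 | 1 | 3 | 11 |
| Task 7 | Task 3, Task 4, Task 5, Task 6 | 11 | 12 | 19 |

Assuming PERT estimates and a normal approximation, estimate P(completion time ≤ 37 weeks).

te_Task 1 = (2 + 4·6 + 10)/6 = 36/6 = 6; σ²_Task 1 = ((10−2)/6)² = 1.778
te_Task 2 = (4 + 4·5 + 6)/6 = 30/6 = 5; σ²_Task 2 = ((6−4)/6)² = 0.111
te_Task 3 = (12 + 4·14 + 22)/6 = 90/6 = 15; σ²_Task 3 = ((22−12)/6)² = 2.778
te_Task 4 = (1 + 4·3 + 5)/6 = 18/6 = 3; σ²_Task 4 = ((5−1)/6)² = 0.444
te_Task 5 = (2 + 4·3 + 10)/6 = 24/6 = 4; σ²_Task 5 = ((10−2)/6)² = 1.778
te_Task 6 = (1 + 4·3 + 11)/6 = 24/6 = 4; σ²_Task 6 = ((11−1)/6)² = 2.778
te_Task 7 = (11 + 4·12 + 19)/6 = 78/6 = 13; σ²_Task 7 = ((19−11)/6)² = 1.778

Forward pass:
ES_Task 1 = 0; EF_Task 1 = 6
ES_Task 2 = 0; EF_Task 2 = 5
ES_Task 3 = 5; EF_Task 3 = 5+15 = 20
ES_Task 4 = 5; EF_Task 4 = 5+3 = 8
ES_Task 5 = 5; EF_Task 5 = 5+4 = 9
ES_Task 6 = 6; EF_Task 6 = 6+4 = 10
ES_Task 7 = max(EF_Task 3=20, EF_Task 4=8, EF_Task 5=9, EF_Task 6=10) = 20; EF_Task 7 = 20+13 = 33
Expected project duration μ = 33 weeks. Critical path: Task 2 → Task 3 → Task 7.

Variance along critical path = 0.111 + 2.778 + 1.778 = 4.667; σ = √4.667 = 2.160 weeks.
Z = (37 − 33) / 2.160 = 1.852
P(T ≤ 37) = Φ(1.852) ≈ 0.968

0.968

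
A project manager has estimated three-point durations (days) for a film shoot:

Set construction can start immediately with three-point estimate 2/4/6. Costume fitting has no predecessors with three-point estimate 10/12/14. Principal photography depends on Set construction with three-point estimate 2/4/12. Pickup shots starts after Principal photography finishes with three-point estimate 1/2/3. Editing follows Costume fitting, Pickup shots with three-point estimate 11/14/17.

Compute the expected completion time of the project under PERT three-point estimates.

26 days

te_Set construction = (2 + 4·4 + 6)/6 = 24/6 = 4
te_Costume fitting = (10 + 4·12 + 14)/6 = 72/6 = 12
te_Principal photography = (2 + 4·4 + 12)/6 = 30/6 = 5
te_Pickup shots = (1 + 4·2 + 3)/6 = 12/6 = 2
te_Editing = (11 + 4·14 + 17)/6 = 84/6 = 14

Forward pass:
ES_Set construction = 0; EF_Set construction = 4
ES_Costume fitting = 0; EF_Costume fitting = 12
ES_Principal photography = 4; EF_Principal photography = 4+5 = 9
ES_Pickup shots = 9; EF_Pickup shots = 9+2 = 11
ES_Editing = max(EF_Costume fitting=12, EF_Pickup shots=11) = 12; EF_Editing = 12+14 = 26
Expected project duration μ = 26 days. Critical path: Costume fitting → Editing.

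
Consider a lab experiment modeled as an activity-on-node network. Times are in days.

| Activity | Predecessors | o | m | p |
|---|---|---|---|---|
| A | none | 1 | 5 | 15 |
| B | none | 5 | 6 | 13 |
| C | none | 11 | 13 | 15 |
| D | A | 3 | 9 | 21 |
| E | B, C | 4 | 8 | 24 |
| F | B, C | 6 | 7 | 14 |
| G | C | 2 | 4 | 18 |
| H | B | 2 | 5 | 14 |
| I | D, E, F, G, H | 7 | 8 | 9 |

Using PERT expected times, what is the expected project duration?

31 days

te_A = (1 + 4·5 + 15)/6 = 36/6 = 6
te_B = (5 + 4·6 + 13)/6 = 42/6 = 7
te_C = (11 + 4·13 + 15)/6 = 78/6 = 13
te_D = (3 + 4·9 + 21)/6 = 60/6 = 10
te_E = (4 + 4·8 + 24)/6 = 60/6 = 10
te_F = (6 + 4·7 + 14)/6 = 48/6 = 8
te_G = (2 + 4·4 + 18)/6 = 36/6 = 6
te_H = (2 + 4·5 + 14)/6 = 36/6 = 6
te_I = (7 + 4·8 + 9)/6 = 48/6 = 8

Forward pass:
ES_A = 0; EF_A = 6
ES_B = 0; EF_B = 7
ES_C = 0; EF_C = 13
ES_D = 6; EF_D = 6+10 = 16
ES_E = max(EF_B=7, EF_C=13) = 13; EF_E = 13+10 = 23
ES_F = max(EF_B=7, EF_C=13) = 13; EF_F = 13+8 = 21
ES_G = 13; EF_G = 13+6 = 19
ES_H = 7; EF_H = 7+6 = 13
ES_I = max(EF_D=16, EF_E=23, EF_F=21, EF_G=19, EF_H=13) = 23; EF_I = 23+8 = 31
Expected project duration μ = 31 days. Critical path: C → E → I.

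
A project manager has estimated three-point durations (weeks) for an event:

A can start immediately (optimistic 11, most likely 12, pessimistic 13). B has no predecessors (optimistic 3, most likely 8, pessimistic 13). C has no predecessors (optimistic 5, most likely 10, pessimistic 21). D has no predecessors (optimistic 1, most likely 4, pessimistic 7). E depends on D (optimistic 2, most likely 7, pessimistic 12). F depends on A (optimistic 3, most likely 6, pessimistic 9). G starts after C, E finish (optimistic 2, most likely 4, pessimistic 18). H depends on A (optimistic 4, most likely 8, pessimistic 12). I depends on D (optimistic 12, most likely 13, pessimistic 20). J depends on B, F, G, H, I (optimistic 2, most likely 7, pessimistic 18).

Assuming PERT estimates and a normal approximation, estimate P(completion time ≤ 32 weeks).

te_A = (11 + 4·12 + 13)/6 = 72/6 = 12; σ²_A = ((13−11)/6)² = 0.111
te_B = (3 + 4·8 + 13)/6 = 48/6 = 8; σ²_B = ((13−3)/6)² = 2.778
te_C = (5 + 4·10 + 21)/6 = 66/6 = 11; σ²_C = ((21−5)/6)² = 7.111
te_D = (1 + 4·4 + 7)/6 = 24/6 = 4; σ²_D = ((7−1)/6)² = 1.000
te_E = (2 + 4·7 + 12)/6 = 42/6 = 7; σ²_E = ((12−2)/6)² = 2.778
te_F = (3 + 4·6 + 9)/6 = 36/6 = 6; σ²_F = ((9−3)/6)² = 1.000
te_G = (2 + 4·4 + 18)/6 = 36/6 = 6; σ²_G = ((18−2)/6)² = 7.111
te_H = (4 + 4·8 + 12)/6 = 48/6 = 8; σ²_H = ((12−4)/6)² = 1.778
te_I = (12 + 4·13 + 20)/6 = 84/6 = 14; σ²_I = ((20−12)/6)² = 1.778
te_J = (2 + 4·7 + 18)/6 = 48/6 = 8; σ²_J = ((18−2)/6)² = 7.111

Forward pass:
ES_A = 0; EF_A = 12
ES_B = 0; EF_B = 8
ES_C = 0; EF_C = 11
ES_D = 0; EF_D = 4
ES_E = 4; EF_E = 4+7 = 11
ES_F = 12; EF_F = 12+6 = 18
ES_G = max(EF_C=11, EF_E=11) = 11; EF_G = 11+6 = 17
ES_H = 12; EF_H = 12+8 = 20
ES_I = 4; EF_I = 4+14 = 18
ES_J = max(EF_B=8, EF_F=18, EF_G=17, EF_H=20, EF_I=18) = 20; EF_J = 20+8 = 28
Expected project duration μ = 28 weeks. Critical path: A → H → J.

Variance along critical path = 0.111 + 1.778 + 7.111 = 9.000; σ = √9.000 = 3.000 weeks.
Z = (32 − 28) / 3.000 = 1.333
P(T ≤ 32) = Φ(1.333) ≈ 0.909

0.909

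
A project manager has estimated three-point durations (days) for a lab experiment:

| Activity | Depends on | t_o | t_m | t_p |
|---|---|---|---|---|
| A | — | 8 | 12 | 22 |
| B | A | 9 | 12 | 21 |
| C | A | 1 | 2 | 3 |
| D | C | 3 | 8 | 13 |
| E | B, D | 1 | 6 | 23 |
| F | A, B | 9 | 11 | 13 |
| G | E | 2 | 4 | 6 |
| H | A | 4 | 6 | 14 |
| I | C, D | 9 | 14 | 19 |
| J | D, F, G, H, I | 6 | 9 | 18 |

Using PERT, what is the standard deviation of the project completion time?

te_A = (8 + 4·12 + 22)/6 = 78/6 = 13; σ²_A = ((22−8)/6)² = 5.444
te_B = (9 + 4·12 + 21)/6 = 78/6 = 13; σ²_B = ((21−9)/6)² = 4.000
te_C = (1 + 4·2 + 3)/6 = 12/6 = 2; σ²_C = ((3−1)/6)² = 0.111
te_D = (3 + 4·8 + 13)/6 = 48/6 = 8; σ²_D = ((13−3)/6)² = 2.778
te_E = (1 + 4·6 + 23)/6 = 48/6 = 8; σ²_E = ((23−1)/6)² = 13.444
te_F = (9 + 4·11 + 13)/6 = 66/6 = 11; σ²_F = ((13−9)/6)² = 0.444
te_G = (2 + 4·4 + 6)/6 = 24/6 = 4; σ²_G = ((6−2)/6)² = 0.444
te_H = (4 + 4·6 + 14)/6 = 42/6 = 7; σ²_H = ((14−4)/6)² = 2.778
te_I = (9 + 4·14 + 19)/6 = 84/6 = 14; σ²_I = ((19−9)/6)² = 2.778
te_J = (6 + 4·9 + 18)/6 = 60/6 = 10; σ²_J = ((18−6)/6)² = 4.000

Forward pass:
ES_A = 0; EF_A = 13
ES_B = 13; EF_B = 13+13 = 26
ES_C = 13; EF_C = 13+2 = 15
ES_D = 15; EF_D = 15+8 = 23
ES_E = max(EF_B=26, EF_D=23) = 26; EF_E = 26+8 = 34
ES_F = max(EF_A=13, EF_B=26) = 26; EF_F = 26+11 = 37
ES_G = 34; EF_G = 34+4 = 38
ES_H = 13; EF_H = 13+7 = 20
ES_I = max(EF_C=15, EF_D=23) = 23; EF_I = 23+14 = 37
ES_J = max(EF_D=23, EF_F=37, EF_G=38, EF_H=20, EF_I=37) = 38; EF_J = 38+10 = 48
Expected project duration μ = 48 days. Critical path: A → B → E → G → J.

Variance along critical path = 5.444 + 4.000 + 13.444 + 0.444 + 4.000 = 27.333
σ = √27.333 = 5.228 days

5.23 days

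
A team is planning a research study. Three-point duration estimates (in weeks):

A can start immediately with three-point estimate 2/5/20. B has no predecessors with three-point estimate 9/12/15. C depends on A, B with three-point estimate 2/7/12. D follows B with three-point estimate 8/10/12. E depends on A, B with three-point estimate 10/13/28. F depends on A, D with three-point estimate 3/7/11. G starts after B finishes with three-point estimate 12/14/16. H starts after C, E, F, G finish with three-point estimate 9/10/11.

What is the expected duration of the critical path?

39 weeks

te_A = (2 + 4·5 + 20)/6 = 42/6 = 7
te_B = (9 + 4·12 + 15)/6 = 72/6 = 12
te_C = (2 + 4·7 + 12)/6 = 42/6 = 7
te_D = (8 + 4·10 + 12)/6 = 60/6 = 10
te_E = (10 + 4·13 + 28)/6 = 90/6 = 15
te_F = (3 + 4·7 + 11)/6 = 42/6 = 7
te_G = (12 + 4·14 + 16)/6 = 84/6 = 14
te_H = (9 + 4·10 + 11)/6 = 60/6 = 10

Forward pass:
ES_A = 0; EF_A = 7
ES_B = 0; EF_B = 12
ES_C = max(EF_A=7, EF_B=12) = 12; EF_C = 12+7 = 19
ES_D = 12; EF_D = 12+10 = 22
ES_E = max(EF_A=7, EF_B=12) = 12; EF_E = 12+15 = 27
ES_F = max(EF_A=7, EF_D=22) = 22; EF_F = 22+7 = 29
ES_G = 12; EF_G = 12+14 = 26
ES_H = max(EF_C=19, EF_E=27, EF_F=29, EF_G=26) = 29; EF_H = 29+10 = 39
Expected project duration μ = 39 weeks. Critical path: B → D → F → H.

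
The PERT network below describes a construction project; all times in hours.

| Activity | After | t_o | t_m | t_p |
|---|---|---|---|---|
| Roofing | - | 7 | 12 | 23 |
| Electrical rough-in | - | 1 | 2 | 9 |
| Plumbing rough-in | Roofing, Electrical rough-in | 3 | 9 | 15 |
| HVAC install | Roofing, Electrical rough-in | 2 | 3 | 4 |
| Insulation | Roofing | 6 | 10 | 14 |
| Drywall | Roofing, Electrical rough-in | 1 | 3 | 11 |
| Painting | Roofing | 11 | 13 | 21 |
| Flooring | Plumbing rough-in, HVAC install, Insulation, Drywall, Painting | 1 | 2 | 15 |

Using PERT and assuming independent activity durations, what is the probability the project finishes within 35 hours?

te_Roofing = (7 + 4·12 + 23)/6 = 78/6 = 13; σ²_Roofing = ((23−7)/6)² = 7.111
te_Electrical rough-in = (1 + 4·2 + 9)/6 = 18/6 = 3; σ²_Electrical rough-in = ((9−1)/6)² = 1.778
te_Plumbing rough-in = (3 + 4·9 + 15)/6 = 54/6 = 9; σ²_Plumbing rough-in = ((15−3)/6)² = 4.000
te_HVAC install = (2 + 4·3 + 4)/6 = 18/6 = 3; σ²_HVAC install = ((4−2)/6)² = 0.111
te_Insulation = (6 + 4·10 + 14)/6 = 60/6 = 10; σ²_Insulation = ((14−6)/6)² = 1.778
te_Drywall = (1 + 4·3 + 11)/6 = 24/6 = 4; σ²_Drywall = ((11−1)/6)² = 2.778
te_Painting = (11 + 4·13 + 21)/6 = 84/6 = 14; σ²_Painting = ((21−11)/6)² = 2.778
te_Flooring = (1 + 4·2 + 15)/6 = 24/6 = 4; σ²_Flooring = ((15−1)/6)² = 5.444

Forward pass:
ES_Roofing = 0; EF_Roofing = 13
ES_Electrical rough-in = 0; EF_Electrical rough-in = 3
ES_Plumbing rough-in = max(EF_Roofing=13, EF_Electrical rough-in=3) = 13; EF_Plumbing rough-in = 13+9 = 22
ES_HVAC install = max(EF_Roofing=13, EF_Electrical rough-in=3) = 13; EF_HVAC install = 13+3 = 16
ES_Insulation = 13; EF_Insulation = 13+10 = 23
ES_Drywall = max(EF_Roofing=13, EF_Electrical rough-in=3) = 13; EF_Drywall = 13+4 = 17
ES_Painting = 13; EF_Painting = 13+14 = 27
ES_Flooring = max(EF_Plumbing rough-in=22, EF_HVAC install=16, EF_Insulation=23, EF_Drywall=17, EF_Painting=27) = 27; EF_Flooring = 27+4 = 31
Expected project duration μ = 31 hours. Critical path: Roofing → Painting → Flooring.

Variance along critical path = 7.111 + 2.778 + 5.444 = 15.333; σ = √15.333 = 3.916 hours.
Z = (35 − 31) / 3.916 = 1.022
P(T ≤ 35) = Φ(1.022) ≈ 0.846

0.846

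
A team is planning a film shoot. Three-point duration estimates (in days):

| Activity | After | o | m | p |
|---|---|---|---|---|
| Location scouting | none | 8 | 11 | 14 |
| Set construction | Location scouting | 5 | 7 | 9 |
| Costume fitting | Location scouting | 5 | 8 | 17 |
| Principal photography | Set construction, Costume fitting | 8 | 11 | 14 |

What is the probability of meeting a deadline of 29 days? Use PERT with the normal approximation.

te_Location scouting = (8 + 4·11 + 14)/6 = 66/6 = 11; σ²_Location scouting = ((14−8)/6)² = 1.000
te_Set construction = (5 + 4·7 + 9)/6 = 42/6 = 7; σ²_Set construction = ((9−5)/6)² = 0.444
te_Costume fitting = (5 + 4·8 + 17)/6 = 54/6 = 9; σ²_Costume fitting = ((17−5)/6)² = 4.000
te_Principal photography = (8 + 4·11 + 14)/6 = 66/6 = 11; σ²_Principal photography = ((14−8)/6)² = 1.000

Forward pass:
ES_Location scouting = 0; EF_Location scouting = 11
ES_Set construction = 11; EF_Set construction = 11+7 = 18
ES_Costume fitting = 11; EF_Costume fitting = 11+9 = 20
ES_Principal photography = max(EF_Set construction=18, EF_Costume fitting=20) = 20; EF_Principal photography = 20+11 = 31
Expected project duration μ = 31 days. Critical path: Location scouting → Costume fitting → Principal photography.

Variance along critical path = 1.000 + 4.000 + 1.000 = 6.000; σ = √6.000 = 2.449 days.
Z = (29 − 31) / 2.449 = -0.816
P(T ≤ 29) = Φ(-0.816) ≈ 0.207

0.207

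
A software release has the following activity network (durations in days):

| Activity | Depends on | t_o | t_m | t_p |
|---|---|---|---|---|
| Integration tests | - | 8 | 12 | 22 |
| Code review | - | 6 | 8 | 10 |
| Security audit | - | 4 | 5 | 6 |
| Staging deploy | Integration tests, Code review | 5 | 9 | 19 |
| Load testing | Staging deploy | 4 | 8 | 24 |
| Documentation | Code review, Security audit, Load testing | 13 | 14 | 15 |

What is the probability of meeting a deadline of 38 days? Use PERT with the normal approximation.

te_Integration tests = (8 + 4·12 + 22)/6 = 78/6 = 13; σ²_Integration tests = ((22−8)/6)² = 5.444
te_Code review = (6 + 4·8 + 10)/6 = 48/6 = 8; σ²_Code review = ((10−6)/6)² = 0.444
te_Security audit = (4 + 4·5 + 6)/6 = 30/6 = 5; σ²_Security audit = ((6−4)/6)² = 0.111
te_Staging deploy = (5 + 4·9 + 19)/6 = 60/6 = 10; σ²_Staging deploy = ((19−5)/6)² = 5.444
te_Load testing = (4 + 4·8 + 24)/6 = 60/6 = 10; σ²_Load testing = ((24−4)/6)² = 11.111
te_Documentation = (13 + 4·14 + 15)/6 = 84/6 = 14; σ²_Documentation = ((15−13)/6)² = 0.111

Forward pass:
ES_Integration tests = 0; EF_Integration tests = 13
ES_Code review = 0; EF_Code review = 8
ES_Security audit = 0; EF_Security audit = 5
ES_Staging deploy = max(EF_Integration tests=13, EF_Code review=8) = 13; EF_Staging deploy = 13+10 = 23
ES_Load testing = 23; EF_Load testing = 23+10 = 33
ES_Documentation = max(EF_Code review=8, EF_Security audit=5, EF_Load testing=33) = 33; EF_Documentation = 33+14 = 47
Expected project duration μ = 47 days. Critical path: Integration tests → Staging deploy → Load testing → Documentation.

Variance along critical path = 5.444 + 5.444 + 11.111 + 0.111 = 22.111; σ = √22.111 = 4.702 days.
Z = (38 − 47) / 4.702 = -1.914
P(T ≤ 38) = Φ(-1.914) ≈ 0.028

0.028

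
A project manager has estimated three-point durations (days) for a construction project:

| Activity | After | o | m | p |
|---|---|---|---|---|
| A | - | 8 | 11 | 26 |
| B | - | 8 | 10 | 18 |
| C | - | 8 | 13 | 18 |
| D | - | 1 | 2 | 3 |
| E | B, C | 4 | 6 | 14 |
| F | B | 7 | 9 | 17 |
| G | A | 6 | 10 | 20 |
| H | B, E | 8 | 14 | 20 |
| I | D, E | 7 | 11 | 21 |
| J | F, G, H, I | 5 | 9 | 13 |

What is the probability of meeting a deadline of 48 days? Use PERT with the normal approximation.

te_A = (8 + 4·11 + 26)/6 = 78/6 = 13; σ²_A = ((26−8)/6)² = 9.000
te_B = (8 + 4·10 + 18)/6 = 66/6 = 11; σ²_B = ((18−8)/6)² = 2.778
te_C = (8 + 4·13 + 18)/6 = 78/6 = 13; σ²_C = ((18−8)/6)² = 2.778
te_D = (1 + 4·2 + 3)/6 = 12/6 = 2; σ²_D = ((3−1)/6)² = 0.111
te_E = (4 + 4·6 + 14)/6 = 42/6 = 7; σ²_E = ((14−4)/6)² = 2.778
te_F = (7 + 4·9 + 17)/6 = 60/6 = 10; σ²_F = ((17−7)/6)² = 2.778
te_G = (6 + 4·10 + 20)/6 = 66/6 = 11; σ²_G = ((20−6)/6)² = 5.444
te_H = (8 + 4·14 + 20)/6 = 84/6 = 14; σ²_H = ((20−8)/6)² = 4.000
te_I = (7 + 4·11 + 21)/6 = 72/6 = 12; σ²_I = ((21−7)/6)² = 5.444
te_J = (5 + 4·9 + 13)/6 = 54/6 = 9; σ²_J = ((13−5)/6)² = 1.778

Forward pass:
ES_A = 0; EF_A = 13
ES_B = 0; EF_B = 11
ES_C = 0; EF_C = 13
ES_D = 0; EF_D = 2
ES_E = max(EF_B=11, EF_C=13) = 13; EF_E = 13+7 = 20
ES_F = 11; EF_F = 11+10 = 21
ES_G = 13; EF_G = 13+11 = 24
ES_H = max(EF_B=11, EF_E=20) = 20; EF_H = 20+14 = 34
ES_I = max(EF_D=2, EF_E=20) = 20; EF_I = 20+12 = 32
ES_J = max(EF_F=21, EF_G=24, EF_H=34, EF_I=32) = 34; EF_J = 34+9 = 43
Expected project duration μ = 43 days. Critical path: C → E → H → J.

Variance along critical path = 2.778 + 2.778 + 4.000 + 1.778 = 11.333; σ = √11.333 = 3.367 days.
Z = (48 − 43) / 3.367 = 1.485
P(T ≤ 48) = Φ(1.485) ≈ 0.931

0.931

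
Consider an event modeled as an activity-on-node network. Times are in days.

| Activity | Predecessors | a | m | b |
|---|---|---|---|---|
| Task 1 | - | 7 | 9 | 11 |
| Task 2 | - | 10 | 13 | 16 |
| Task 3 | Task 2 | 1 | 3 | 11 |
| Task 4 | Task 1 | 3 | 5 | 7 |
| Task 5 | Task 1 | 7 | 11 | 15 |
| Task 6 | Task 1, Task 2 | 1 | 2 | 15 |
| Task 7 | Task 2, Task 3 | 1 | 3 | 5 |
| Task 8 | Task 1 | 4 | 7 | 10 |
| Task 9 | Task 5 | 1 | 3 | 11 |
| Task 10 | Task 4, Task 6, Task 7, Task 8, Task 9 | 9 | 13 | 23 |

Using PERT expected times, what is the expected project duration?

te_Task 1 = (7 + 4·9 + 11)/6 = 54/6 = 9
te_Task 2 = (10 + 4·13 + 16)/6 = 78/6 = 13
te_Task 3 = (1 + 4·3 + 11)/6 = 24/6 = 4
te_Task 4 = (3 + 4·5 + 7)/6 = 30/6 = 5
te_Task 5 = (7 + 4·11 + 15)/6 = 66/6 = 11
te_Task 6 = (1 + 4·2 + 15)/6 = 24/6 = 4
te_Task 7 = (1 + 4·3 + 5)/6 = 18/6 = 3
te_Task 8 = (4 + 4·7 + 10)/6 = 42/6 = 7
te_Task 9 = (1 + 4·3 + 11)/6 = 24/6 = 4
te_Task 10 = (9 + 4·13 + 23)/6 = 84/6 = 14

Forward pass:
ES_Task 1 = 0; EF_Task 1 = 9
ES_Task 2 = 0; EF_Task 2 = 13
ES_Task 3 = 13; EF_Task 3 = 13+4 = 17
ES_Task 4 = 9; EF_Task 4 = 9+5 = 14
ES_Task 5 = 9; EF_Task 5 = 9+11 = 20
ES_Task 6 = max(EF_Task 1=9, EF_Task 2=13) = 13; EF_Task 6 = 13+4 = 17
ES_Task 7 = max(EF_Task 2=13, EF_Task 3=17) = 17; EF_Task 7 = 17+3 = 20
ES_Task 8 = 9; EF_Task 8 = 9+7 = 16
ES_Task 9 = 20; EF_Task 9 = 20+4 = 24
ES_Task 10 = max(EF_Task 4=14, EF_Task 6=17, EF_Task 7=20, EF_Task 8=16, EF_Task 9=24) = 24; EF_Task 10 = 24+14 = 38
Expected project duration μ = 38 days. Critical path: Task 1 → Task 5 → Task 9 → Task 10.

38 days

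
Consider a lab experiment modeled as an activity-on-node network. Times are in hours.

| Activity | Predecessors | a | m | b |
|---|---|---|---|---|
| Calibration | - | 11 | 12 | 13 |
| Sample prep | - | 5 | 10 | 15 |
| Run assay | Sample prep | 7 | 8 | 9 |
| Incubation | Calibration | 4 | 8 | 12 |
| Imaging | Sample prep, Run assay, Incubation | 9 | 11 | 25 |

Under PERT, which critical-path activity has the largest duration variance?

te_Calibration = (11 + 4·12 + 13)/6 = 72/6 = 12; σ²_Calibration = ((13−11)/6)² = 0.111
te_Sample prep = (5 + 4·10 + 15)/6 = 60/6 = 10; σ²_Sample prep = ((15−5)/6)² = 2.778
te_Run assay = (7 + 4·8 + 9)/6 = 48/6 = 8; σ²_Run assay = ((9−7)/6)² = 0.111
te_Incubation = (4 + 4·8 + 12)/6 = 48/6 = 8; σ²_Incubation = ((12−4)/6)² = 1.778
te_Imaging = (9 + 4·11 + 25)/6 = 78/6 = 13; σ²_Imaging = ((25−9)/6)² = 7.111

Forward pass:
ES_Calibration = 0; EF_Calibration = 12
ES_Sample prep = 0; EF_Sample prep = 10
ES_Run assay = 10; EF_Run assay = 10+8 = 18
ES_Incubation = 12; EF_Incubation = 12+8 = 20
ES_Imaging = max(EF_Sample prep=10, EF_Run assay=18, EF_Incubation=20) = 20; EF_Imaging = 20+13 = 33
Expected project duration μ = 33 hours. Critical path: Calibration → Incubation → Imaging.

Variances on critical path: σ²_Calibration=0.111, σ²_Incubation=1.778, σ²_Imaging=7.111.
Largest is σ²_Imaging = 7.111.

Imaging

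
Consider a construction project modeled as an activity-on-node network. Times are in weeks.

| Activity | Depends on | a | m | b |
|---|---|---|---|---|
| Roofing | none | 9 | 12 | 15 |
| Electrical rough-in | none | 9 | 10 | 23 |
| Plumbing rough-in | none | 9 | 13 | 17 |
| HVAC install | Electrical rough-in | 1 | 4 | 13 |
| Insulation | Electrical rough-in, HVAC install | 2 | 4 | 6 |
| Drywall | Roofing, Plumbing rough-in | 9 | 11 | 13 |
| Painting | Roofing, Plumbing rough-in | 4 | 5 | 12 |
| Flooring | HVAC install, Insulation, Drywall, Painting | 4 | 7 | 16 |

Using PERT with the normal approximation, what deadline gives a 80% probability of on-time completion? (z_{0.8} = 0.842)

34.1 weeks

te_Roofing = (9 + 4·12 + 15)/6 = 72/6 = 12; σ²_Roofing = ((15−9)/6)² = 1.000
te_Electrical rough-in = (9 + 4·10 + 23)/6 = 72/6 = 12; σ²_Electrical rough-in = ((23−9)/6)² = 5.444
te_Plumbing rough-in = (9 + 4·13 + 17)/6 = 78/6 = 13; σ²_Plumbing rough-in = ((17−9)/6)² = 1.778
te_HVAC install = (1 + 4·4 + 13)/6 = 30/6 = 5; σ²_HVAC install = ((13−1)/6)² = 4.000
te_Insulation = (2 + 4·4 + 6)/6 = 24/6 = 4; σ²_Insulation = ((6−2)/6)² = 0.444
te_Drywall = (9 + 4·11 + 13)/6 = 66/6 = 11; σ²_Drywall = ((13−9)/6)² = 0.444
te_Painting = (4 + 4·5 + 12)/6 = 36/6 = 6; σ²_Painting = ((12−4)/6)² = 1.778
te_Flooring = (4 + 4·7 + 16)/6 = 48/6 = 8; σ²_Flooring = ((16−4)/6)² = 4.000

Forward pass:
ES_Roofing = 0; EF_Roofing = 12
ES_Electrical rough-in = 0; EF_Electrical rough-in = 12
ES_Plumbing rough-in = 0; EF_Plumbing rough-in = 13
ES_HVAC install = 12; EF_HVAC install = 12+5 = 17
ES_Insulation = max(EF_Electrical rough-in=12, EF_HVAC install=17) = 17; EF_Insulation = 17+4 = 21
ES_Drywall = max(EF_Roofing=12, EF_Plumbing rough-in=13) = 13; EF_Drywall = 13+11 = 24
ES_Painting = max(EF_Roofing=12, EF_Plumbing rough-in=13) = 13; EF_Painting = 13+6 = 19
ES_Flooring = max(EF_HVAC install=17, EF_Insulation=21, EF_Drywall=24, EF_Painting=19) = 24; EF_Flooring = 24+8 = 32
Expected project duration μ = 32 weeks. Critical path: Plumbing rough-in → Drywall → Flooring.

Variance along critical path = 1.778 + 0.444 + 4.000 = 6.222; σ = 2.494 weeks.
D = μ + z·σ = 32 + 0.842·2.494 = 34.1 weeks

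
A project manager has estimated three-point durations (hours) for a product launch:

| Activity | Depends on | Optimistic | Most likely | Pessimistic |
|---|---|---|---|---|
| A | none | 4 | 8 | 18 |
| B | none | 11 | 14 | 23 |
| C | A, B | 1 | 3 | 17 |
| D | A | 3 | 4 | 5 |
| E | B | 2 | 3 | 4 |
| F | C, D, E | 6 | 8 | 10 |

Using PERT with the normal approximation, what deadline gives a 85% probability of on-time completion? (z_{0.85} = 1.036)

te_A = (4 + 4·8 + 18)/6 = 54/6 = 9; σ²_A = ((18−4)/6)² = 5.444
te_B = (11 + 4·14 + 23)/6 = 90/6 = 15; σ²_B = ((23−11)/6)² = 4.000
te_C = (1 + 4·3 + 17)/6 = 30/6 = 5; σ²_C = ((17−1)/6)² = 7.111
te_D = (3 + 4·4 + 5)/6 = 24/6 = 4; σ²_D = ((5−3)/6)² = 0.111
te_E = (2 + 4·3 + 4)/6 = 18/6 = 3; σ²_E = ((4−2)/6)² = 0.111
te_F = (6 + 4·8 + 10)/6 = 48/6 = 8; σ²_F = ((10−6)/6)² = 0.444

Forward pass:
ES_A = 0; EF_A = 9
ES_B = 0; EF_B = 15
ES_C = max(EF_A=9, EF_B=15) = 15; EF_C = 15+5 = 20
ES_D = 9; EF_D = 9+4 = 13
ES_E = 15; EF_E = 15+3 = 18
ES_F = max(EF_C=20, EF_D=13, EF_E=18) = 20; EF_F = 20+8 = 28
Expected project duration μ = 28 hours. Critical path: B → C → F.

Variance along critical path = 4.000 + 7.111 + 0.444 = 11.556; σ = 3.399 hours.
D = μ + z·σ = 28 + 1.036·3.399 = 31.5 hours

31.5 hours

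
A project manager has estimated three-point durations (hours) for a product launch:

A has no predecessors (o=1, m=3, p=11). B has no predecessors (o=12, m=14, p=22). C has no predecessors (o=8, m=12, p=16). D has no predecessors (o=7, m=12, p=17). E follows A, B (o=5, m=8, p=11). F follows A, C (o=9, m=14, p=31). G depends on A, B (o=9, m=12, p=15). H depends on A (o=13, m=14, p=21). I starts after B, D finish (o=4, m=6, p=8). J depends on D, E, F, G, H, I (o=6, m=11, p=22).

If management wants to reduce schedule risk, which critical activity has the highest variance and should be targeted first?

te_A = (1 + 4·3 + 11)/6 = 24/6 = 4; σ²_A = ((11−1)/6)² = 2.778
te_B = (12 + 4·14 + 22)/6 = 90/6 = 15; σ²_B = ((22−12)/6)² = 2.778
te_C = (8 + 4·12 + 16)/6 = 72/6 = 12; σ²_C = ((16−8)/6)² = 1.778
te_D = (7 + 4·12 + 17)/6 = 72/6 = 12; σ²_D = ((17−7)/6)² = 2.778
te_E = (5 + 4·8 + 11)/6 = 48/6 = 8; σ²_E = ((11−5)/6)² = 1.000
te_F = (9 + 4·14 + 31)/6 = 96/6 = 16; σ²_F = ((31−9)/6)² = 13.444
te_G = (9 + 4·12 + 15)/6 = 72/6 = 12; σ²_G = ((15−9)/6)² = 1.000
te_H = (13 + 4·14 + 21)/6 = 90/6 = 15; σ²_H = ((21−13)/6)² = 1.778
te_I = (4 + 4·6 + 8)/6 = 36/6 = 6; σ²_I = ((8−4)/6)² = 0.444
te_J = (6 + 4·11 + 22)/6 = 72/6 = 12; σ²_J = ((22−6)/6)² = 7.111

Forward pass:
ES_A = 0; EF_A = 4
ES_B = 0; EF_B = 15
ES_C = 0; EF_C = 12
ES_D = 0; EF_D = 12
ES_E = max(EF_A=4, EF_B=15) = 15; EF_E = 15+8 = 23
ES_F = max(EF_A=4, EF_C=12) = 12; EF_F = 12+16 = 28
ES_G = max(EF_A=4, EF_B=15) = 15; EF_G = 15+12 = 27
ES_H = 4; EF_H = 4+15 = 19
ES_I = max(EF_B=15, EF_D=12) = 15; EF_I = 15+6 = 21
ES_J = max(EF_D=12, EF_E=23, EF_F=28, EF_G=27, EF_H=19, EF_I=21) = 28; EF_J = 28+12 = 40
Expected project duration μ = 40 hours. Critical path: C → F → J.

Variances on critical path: σ²_C=1.778, σ²_F=13.444, σ²_J=7.111.
Largest is σ²_F = 13.444.

F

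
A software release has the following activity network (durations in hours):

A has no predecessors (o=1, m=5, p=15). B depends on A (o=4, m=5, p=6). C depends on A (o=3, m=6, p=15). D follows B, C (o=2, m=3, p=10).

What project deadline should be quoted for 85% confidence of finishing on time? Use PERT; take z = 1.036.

te_A = (1 + 4·5 + 15)/6 = 36/6 = 6; σ²_A = ((15−1)/6)² = 5.444
te_B = (4 + 4·5 + 6)/6 = 30/6 = 5; σ²_B = ((6−4)/6)² = 0.111
te_C = (3 + 4·6 + 15)/6 = 42/6 = 7; σ²_C = ((15−3)/6)² = 4.000
te_D = (2 + 4·3 + 10)/6 = 24/6 = 4; σ²_D = ((10−2)/6)² = 1.778

Forward pass:
ES_A = 0; EF_A = 6
ES_B = 6; EF_B = 6+5 = 11
ES_C = 6; EF_C = 6+7 = 13
ES_D = max(EF_B=11, EF_C=13) = 13; EF_D = 13+4 = 17
Expected project duration μ = 17 hours. Critical path: A → C → D.

Variance along critical path = 5.444 + 4.000 + 1.778 = 11.222; σ = 3.350 hours.
D = μ + z·σ = 17 + 1.036·3.350 = 20.5 hours

20.5 hours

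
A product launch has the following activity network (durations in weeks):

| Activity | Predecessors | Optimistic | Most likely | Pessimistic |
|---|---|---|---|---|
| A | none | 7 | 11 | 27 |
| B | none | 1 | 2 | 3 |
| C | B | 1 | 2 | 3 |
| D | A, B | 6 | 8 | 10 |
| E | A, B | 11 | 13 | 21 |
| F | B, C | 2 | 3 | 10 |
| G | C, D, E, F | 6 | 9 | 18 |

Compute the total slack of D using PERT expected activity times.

6 weeks

te_A = (7 + 4·11 + 27)/6 = 78/6 = 13
te_B = (1 + 4·2 + 3)/6 = 12/6 = 2
te_C = (1 + 4·2 + 3)/6 = 12/6 = 2
te_D = (6 + 4·8 + 10)/6 = 48/6 = 8
te_E = (11 + 4·13 + 21)/6 = 84/6 = 14
te_F = (2 + 4·3 + 10)/6 = 24/6 = 4
te_G = (6 + 4·9 + 18)/6 = 60/6 = 10

Forward pass:
ES_A = 0; EF_A = 13
ES_B = 0; EF_B = 2
ES_C = 2; EF_C = 2+2 = 4
ES_D = max(EF_A=13, EF_B=2) = 13; EF_D = 13+8 = 21
ES_E = max(EF_A=13, EF_B=2) = 13; EF_E = 13+14 = 27
ES_F = max(EF_B=2, EF_C=4) = 4; EF_F = 4+4 = 8
ES_G = max(EF_C=4, EF_D=21, EF_E=27, EF_F=8) = 27; EF_G = 27+10 = 37
Expected project duration μ = 37 weeks. Critical path: A → E → G.

Backward pass:
LF_G = 37; LS_G = 37−10 = 27
LF_F = LS_G = 27; LS_F = 27−4 = 23
LF_E = LS_G = 27; LS_E = 27−14 = 13
LF_D = LS_G = 27; LS_D = 27−8 = 19
LF_C = min(LS_F=23, LS_G=27) = 23; LS_C = 23−2 = 21
LF_B = min(LS_C=21, LS_D=19, LS_E=13, LS_F=23) = 13; LS_B = 13−2 = 11
LF_A = min(LS_D=19, LS_E=13) = 13; LS_A = 13−13 = 0
Slack_D = LS_D − ES_D = 19 − 13 = 6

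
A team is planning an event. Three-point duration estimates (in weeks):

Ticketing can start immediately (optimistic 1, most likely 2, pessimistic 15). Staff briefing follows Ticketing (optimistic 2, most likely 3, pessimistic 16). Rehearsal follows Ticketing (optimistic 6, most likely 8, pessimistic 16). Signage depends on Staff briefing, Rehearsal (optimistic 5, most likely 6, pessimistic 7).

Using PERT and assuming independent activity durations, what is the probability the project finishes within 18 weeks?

te_Ticketing = (1 + 4·2 + 15)/6 = 24/6 = 4; σ²_Ticketing = ((15−1)/6)² = 5.444
te_Staff briefing = (2 + 4·3 + 16)/6 = 30/6 = 5; σ²_Staff briefing = ((16−2)/6)² = 5.444
te_Rehearsal = (6 + 4·8 + 16)/6 = 54/6 = 9; σ²_Rehearsal = ((16−6)/6)² = 2.778
te_Signage = (5 + 4·6 + 7)/6 = 36/6 = 6; σ²_Signage = ((7−5)/6)² = 0.111

Forward pass:
ES_Ticketing = 0; EF_Ticketing = 4
ES_Staff briefing = 4; EF_Staff briefing = 4+5 = 9
ES_Rehearsal = 4; EF_Rehearsal = 4+9 = 13
ES_Signage = max(EF_Staff briefing=9, EF_Rehearsal=13) = 13; EF_Signage = 13+6 = 19
Expected project duration μ = 19 weeks. Critical path: Ticketing → Rehearsal → Signage.

Variance along critical path = 5.444 + 2.778 + 0.111 = 8.333; σ = √8.333 = 2.887 weeks.
Z = (18 − 19) / 2.887 = -0.346
P(T ≤ 18) = Φ(-0.346) ≈ 0.365

0.365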